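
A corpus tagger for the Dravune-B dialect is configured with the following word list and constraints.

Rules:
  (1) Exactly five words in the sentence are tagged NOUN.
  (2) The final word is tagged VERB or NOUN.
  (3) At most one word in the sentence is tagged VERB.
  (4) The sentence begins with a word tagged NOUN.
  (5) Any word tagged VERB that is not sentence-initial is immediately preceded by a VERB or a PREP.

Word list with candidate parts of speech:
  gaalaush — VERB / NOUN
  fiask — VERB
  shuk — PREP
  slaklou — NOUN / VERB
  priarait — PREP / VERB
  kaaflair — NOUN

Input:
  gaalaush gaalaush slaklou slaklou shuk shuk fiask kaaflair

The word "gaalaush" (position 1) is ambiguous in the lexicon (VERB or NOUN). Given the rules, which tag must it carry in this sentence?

Candidates per position — 1:gaalaush {VERB,NOUN}; 2:gaalaush {VERB,NOUN}; 3:slaklou {NOUN,VERB}; 4:slaklou {NOUN,VERB}; 5:shuk {PREP}; 6:shuk {PREP}; 7:fiask {VERB}; 8:kaaflair {NOUN}.
Word 1 cannot be VERB — rule 1 would then fail for every completion. It is NOUN.
Word 2 cannot be VERB — rule 1 would then fail for every completion. It is NOUN.
Word 3 cannot be VERB — rule 1 would then fail for every completion. It is NOUN.
Word 4 cannot be VERB — rule 1 would then fail for every completion. It is NOUN.
So the tagging must be: NOUN NOUN NOUN NOUN PREP PREP VERB NOUN.
Rule-by-rule: rule 1 satisfied; rule 2 satisfied; rule 3 satisfied; rule 4 satisfied; rule 5 satisfied.

NOUN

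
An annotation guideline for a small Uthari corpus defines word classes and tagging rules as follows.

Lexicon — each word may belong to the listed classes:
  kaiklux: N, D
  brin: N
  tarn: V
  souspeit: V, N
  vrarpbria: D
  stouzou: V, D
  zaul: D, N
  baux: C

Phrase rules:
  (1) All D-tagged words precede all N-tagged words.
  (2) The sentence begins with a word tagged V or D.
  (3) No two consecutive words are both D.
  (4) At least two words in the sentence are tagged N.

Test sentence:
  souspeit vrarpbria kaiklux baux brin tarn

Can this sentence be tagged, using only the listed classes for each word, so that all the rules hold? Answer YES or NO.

Candidates per position — 1:souspeit {V,N}; 2:vrarpbria {D}; 3:kaiklux {N,D}; 4:baux {C}; 5:brin {N}; 6:tarn {V}.
One satisfying assignment: V D N C N V.
Verifying each rule — rule 1 ok; rule 2 ok; rule 3 ok; rule 4 ok.

YES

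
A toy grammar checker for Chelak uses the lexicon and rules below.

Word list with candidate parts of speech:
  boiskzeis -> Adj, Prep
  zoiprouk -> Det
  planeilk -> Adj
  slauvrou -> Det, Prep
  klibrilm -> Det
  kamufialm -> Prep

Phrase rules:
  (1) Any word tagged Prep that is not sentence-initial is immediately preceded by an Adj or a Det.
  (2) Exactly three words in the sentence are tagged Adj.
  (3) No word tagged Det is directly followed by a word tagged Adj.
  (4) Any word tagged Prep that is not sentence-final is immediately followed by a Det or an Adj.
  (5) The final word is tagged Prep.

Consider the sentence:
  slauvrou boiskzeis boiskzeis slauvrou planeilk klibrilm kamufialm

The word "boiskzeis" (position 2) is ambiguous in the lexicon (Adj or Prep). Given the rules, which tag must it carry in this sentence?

Candidates per position — 1:slauvrou {Det,Prep}; 2:boiskzeis {Adj,Prep}; 3:boiskzeis {Adj,Prep}; 4:slauvrou {Det,Prep}; 5:planeilk {Adj}; 6:klibrilm {Det}; 7:kamufialm {Prep}.
If word 2 were Prep, no tagging could satisfy rule 2; so word 2 is Adj.
If word 3 were Prep, no tagging could satisfy rule 2; so word 3 is Adj.
If word 4 were Det, no tagging could satisfy rule 3; so word 4 is Prep.
If word 1 were Det, no tagging could satisfy rule 3; so word 1 is Prep.
The only consistent sequence is: Prep Adj Adj Prep Adj Det Prep.
Verifying each rule — rule 1 ✓; rule 2 ✓; rule 3 ✓; rule 4 ✓; rule 5 ✓.

Adj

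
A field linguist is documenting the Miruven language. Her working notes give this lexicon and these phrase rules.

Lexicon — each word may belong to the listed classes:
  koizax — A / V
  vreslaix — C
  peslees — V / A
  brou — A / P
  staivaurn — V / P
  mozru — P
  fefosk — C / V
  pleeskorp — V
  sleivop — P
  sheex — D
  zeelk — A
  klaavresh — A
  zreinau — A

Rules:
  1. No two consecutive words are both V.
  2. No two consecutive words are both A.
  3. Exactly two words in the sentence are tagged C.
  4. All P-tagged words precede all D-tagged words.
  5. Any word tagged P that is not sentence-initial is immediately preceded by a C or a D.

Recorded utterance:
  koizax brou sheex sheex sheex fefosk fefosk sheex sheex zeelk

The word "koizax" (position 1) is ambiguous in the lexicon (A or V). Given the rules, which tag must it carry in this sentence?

V

Candidates per position — 1:koizax {A,V}; 2:brou {A,P}; 3:sheex {D}; 4:sheex {D}; 5:sheex {D}; 6:fefosk {C,V}; 7:fefosk {C,V}; 8:sheex {D}; 9:sheex {D}; 10:zeelk {A}.
If word 2 were P, no tagging could satisfy rule 5; so word 2 is A.
If word 6 were V, no tagging could satisfy rule 3; so word 6 is C.
If word 7 were V, no tagging could satisfy rule 3; so word 7 is C.
If word 1 were A, no tagging could satisfy rule 2; so word 1 is V.
The unique satisfying tagging is: V A D D D C C D D A.
Rule-by-rule: rule 1 holds; rule 2 holds; rule 3 holds; rule 4 holds; rule 5 holds.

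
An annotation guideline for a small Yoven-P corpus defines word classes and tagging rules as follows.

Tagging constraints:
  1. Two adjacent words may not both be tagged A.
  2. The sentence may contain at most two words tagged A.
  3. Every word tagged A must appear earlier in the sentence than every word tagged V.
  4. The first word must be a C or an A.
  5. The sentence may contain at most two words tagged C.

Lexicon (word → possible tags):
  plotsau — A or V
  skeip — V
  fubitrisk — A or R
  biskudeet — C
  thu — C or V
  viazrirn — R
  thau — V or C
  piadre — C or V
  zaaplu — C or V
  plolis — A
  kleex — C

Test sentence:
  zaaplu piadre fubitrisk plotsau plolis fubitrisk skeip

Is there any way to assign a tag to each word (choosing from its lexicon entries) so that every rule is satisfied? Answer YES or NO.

NO

Candidates per position — 1:zaaplu {C,V}; 2:piadre {C,V}; 3:fubitrisk {A,R}; 4:plotsau {A,V}; 5:plolis {A}; 6:fubitrisk {A,R}; 7:skeip {V}.
Every candidate sequence violates at least one rule; no consistent tagging exists.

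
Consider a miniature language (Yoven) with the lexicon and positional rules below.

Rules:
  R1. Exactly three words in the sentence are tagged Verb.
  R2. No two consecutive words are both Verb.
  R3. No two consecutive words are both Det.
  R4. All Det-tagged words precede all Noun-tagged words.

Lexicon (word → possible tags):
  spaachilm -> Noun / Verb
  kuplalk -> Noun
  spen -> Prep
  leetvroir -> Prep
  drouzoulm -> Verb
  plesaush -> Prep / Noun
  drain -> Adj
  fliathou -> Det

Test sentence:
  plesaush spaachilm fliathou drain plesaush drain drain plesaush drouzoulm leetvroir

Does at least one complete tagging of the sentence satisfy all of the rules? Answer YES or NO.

NO

Candidates per position — 1:plesaush {Prep,Noun}; 2:spaachilm {Noun,Verb}; 3:fliathou {Det}; 4:drain {Adj}; 5:plesaush {Prep,Noun}; 6:drain {Adj}; 7:drain {Adj}; 8:plesaush {Prep,Noun}; 9:drouzoulm {Verb}; 10:leetvroir {Prep}.
Rule 1 cannot be satisfied by any choice of tags from the lexicon.
So there is no consistent tagging.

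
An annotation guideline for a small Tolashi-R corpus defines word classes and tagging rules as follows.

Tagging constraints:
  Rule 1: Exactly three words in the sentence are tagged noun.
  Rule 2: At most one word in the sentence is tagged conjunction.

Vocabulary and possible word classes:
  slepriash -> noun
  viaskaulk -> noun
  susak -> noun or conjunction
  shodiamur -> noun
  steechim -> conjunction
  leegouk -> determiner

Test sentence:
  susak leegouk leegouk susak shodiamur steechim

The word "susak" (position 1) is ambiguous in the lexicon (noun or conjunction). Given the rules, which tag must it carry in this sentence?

noun

Candidates per position — 1:susak {noun,conjunction}; 2:leegouk {determiner}; 3:leegouk {determiner}; 4:susak {noun,conjunction}; 5:shodiamur {noun}; 6:steechim {conjunction}.
At position 1, choosing conjunction makes rule 1 impossible to satisfy; hence noun.
At position 4, choosing conjunction makes rule 1 impossible to satisfy; hence noun.
The only consistent sequence is: noun determiner determiner noun noun conjunction.
Checking: rule 1 ✓; rule 2 ✓.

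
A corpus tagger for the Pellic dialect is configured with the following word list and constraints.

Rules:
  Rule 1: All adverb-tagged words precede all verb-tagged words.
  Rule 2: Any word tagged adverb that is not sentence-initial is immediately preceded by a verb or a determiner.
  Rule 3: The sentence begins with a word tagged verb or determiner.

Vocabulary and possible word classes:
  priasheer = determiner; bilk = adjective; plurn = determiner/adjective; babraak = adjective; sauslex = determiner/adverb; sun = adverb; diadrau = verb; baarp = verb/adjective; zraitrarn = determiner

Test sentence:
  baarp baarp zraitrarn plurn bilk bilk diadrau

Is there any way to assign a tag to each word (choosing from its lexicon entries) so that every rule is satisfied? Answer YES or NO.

Candidates per position — 1:baarp {verb,adjective}; 2:baarp {verb,adjective}; 3:zraitrarn {determiner}; 4:plurn {determiner,adjective}; 5:bilk {adjective}; 6:bilk {adjective}; 7:diadrau {verb}.
One satisfying assignment: verb adjective determiner adjective adjective adjective verb.
Check: rule 1 ok; rule 2 ok; rule 3 ok.

YES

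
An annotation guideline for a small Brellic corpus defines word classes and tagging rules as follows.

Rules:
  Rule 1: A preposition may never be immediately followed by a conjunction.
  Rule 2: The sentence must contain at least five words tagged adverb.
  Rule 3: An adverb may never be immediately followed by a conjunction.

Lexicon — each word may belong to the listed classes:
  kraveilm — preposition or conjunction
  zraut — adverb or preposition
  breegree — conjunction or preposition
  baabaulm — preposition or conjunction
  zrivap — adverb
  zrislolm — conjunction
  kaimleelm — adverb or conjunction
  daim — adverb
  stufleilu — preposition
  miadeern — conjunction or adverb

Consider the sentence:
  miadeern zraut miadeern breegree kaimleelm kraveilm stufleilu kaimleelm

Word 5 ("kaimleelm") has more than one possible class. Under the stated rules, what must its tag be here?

Candidates per position — 1:miadeern {conjunction,adverb}; 2:zraut {adverb,preposition}; 3:miadeern {conjunction,adverb}; 4:breegree {conjunction,preposition}; 5:kaimleelm {adverb,conjunction}; 6:kraveilm {preposition,conjunction}; 7:stufleilu {preposition}; 8:kaimleelm {adverb,conjunction}.
Word 1 cannot be conjunction — rule 2 would then fail for every completion. It is adverb.
Word 2 cannot be preposition — rule 2 would then fail for every completion. It is adverb.
Word 3 cannot be conjunction — rule 2 would then fail for every completion. It is adverb.
Word 4 cannot be conjunction — rule 3 would then fail for every completion. It is preposition.
Word 5 cannot be conjunction — rule 1 would then fail for every completion. It is adverb.
Word 6 cannot be conjunction — rule 3 would then fail for every completion. It is preposition.
Word 8 cannot be conjunction — rule 1 would then fail for every completion. It is adverb.
That leaves exactly one tagging: adverb adverb adverb preposition adverb preposition preposition adverb.
Rule-by-rule: rule 1 ok; rule 2 ok; rule 3 ok.

adverb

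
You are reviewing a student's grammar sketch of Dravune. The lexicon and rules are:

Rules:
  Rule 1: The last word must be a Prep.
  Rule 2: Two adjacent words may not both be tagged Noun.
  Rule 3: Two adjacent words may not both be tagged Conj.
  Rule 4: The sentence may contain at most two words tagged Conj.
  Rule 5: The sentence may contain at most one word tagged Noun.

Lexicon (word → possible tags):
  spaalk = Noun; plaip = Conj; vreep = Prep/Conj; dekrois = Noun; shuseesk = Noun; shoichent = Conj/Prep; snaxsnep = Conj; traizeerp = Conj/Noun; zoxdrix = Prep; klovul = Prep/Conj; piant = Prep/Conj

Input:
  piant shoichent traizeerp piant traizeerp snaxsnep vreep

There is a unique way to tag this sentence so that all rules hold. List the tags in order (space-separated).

Prep Prep Conj Prep Noun Conj Prep

Candidates per position — 1:piant {Prep,Conj}; 2:shoichent {Conj,Prep}; 3:traizeerp {Conj,Noun}; 4:piant {Prep,Conj}; 5:traizeerp {Conj,Noun}; 6:snaxsnep {Conj}; 7:vreep {Prep,Conj}.
Word 5 cannot be Conj — rule 3 would then fail for every completion. It is Noun.
Word 7 cannot be Conj — rule 1 would then fail for every completion. It is Prep.
Word 3 cannot be Noun — rule 5 would then fail for every completion. It is Conj.
Word 4 cannot be Conj — rule 3 would then fail for every completion. It is Prep.
Word 1 cannot be Conj — rule 4 would then fail for every completion. It is Prep.
Word 2 cannot be Conj — rule 3 would then fail for every completion. It is Prep.
That leaves exactly one tagging: Prep Prep Conj Prep Noun Conj Prep.
Check: rule 1 ok; rule 2 ok; rule 3 ok; rule 4 ok; rule 5 ok.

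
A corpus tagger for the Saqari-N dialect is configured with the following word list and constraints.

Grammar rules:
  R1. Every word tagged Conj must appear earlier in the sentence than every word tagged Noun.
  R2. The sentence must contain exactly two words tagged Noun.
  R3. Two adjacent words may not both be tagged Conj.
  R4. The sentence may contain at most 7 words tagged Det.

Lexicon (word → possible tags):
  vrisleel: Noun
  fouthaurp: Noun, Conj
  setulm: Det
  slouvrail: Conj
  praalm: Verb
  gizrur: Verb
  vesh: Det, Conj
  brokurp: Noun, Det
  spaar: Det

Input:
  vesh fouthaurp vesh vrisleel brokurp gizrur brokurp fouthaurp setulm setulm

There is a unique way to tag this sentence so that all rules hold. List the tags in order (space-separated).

Candidates per position — 1:vesh {Det,Conj}; 2:fouthaurp {Noun,Conj}; 3:vesh {Det,Conj}; 4:vrisleel {Noun}; 5:brokurp {Noun,Det}; 6:gizrur {Verb}; 7:brokurp {Noun,Det}; 8:fouthaurp {Noun,Conj}; 9:setulm {Det}; 10:setulm {Det}.
At position 8, choosing Conj makes rule 1 impossible to satisfy; hence Noun.
At position 2, choosing Noun makes rule 2 impossible to satisfy; hence Conj.
At position 3, choosing Conj makes rule 3 impossible to satisfy; hence Det.
At position 5, choosing Noun makes rule 2 impossible to satisfy; hence Det.
At position 7, choosing Noun makes rule 2 impossible to satisfy; hence Det.
At position 1, choosing Conj makes rule 3 impossible to satisfy; hence Det.
The unique satisfying tagging is: Det Conj Det Noun Det Verb Det Noun Det Det.
Rule-by-rule: rule 1 holds; rule 2 holds; rule 3 holds; rule 4 holds.

Det Conj Det Noun Det Verb Det Noun Det Det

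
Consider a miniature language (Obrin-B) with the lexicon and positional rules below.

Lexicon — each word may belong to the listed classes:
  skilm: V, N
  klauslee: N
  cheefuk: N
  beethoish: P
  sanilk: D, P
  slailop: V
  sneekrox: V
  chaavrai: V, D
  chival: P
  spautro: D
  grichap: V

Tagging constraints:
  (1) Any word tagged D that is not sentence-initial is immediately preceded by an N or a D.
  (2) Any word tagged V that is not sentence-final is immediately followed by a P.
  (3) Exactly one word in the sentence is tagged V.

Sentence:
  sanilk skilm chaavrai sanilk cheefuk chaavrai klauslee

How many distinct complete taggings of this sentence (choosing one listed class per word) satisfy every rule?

2

Candidates per position — 1:sanilk {D,P}; 2:skilm {V,N}; 3:chaavrai {V,D}; 4:sanilk {D,P}; 5:cheefuk {N}; 6:chaavrai {V,D}; 7:klauslee {N}.
There are 32 candidate sequences in total.
The sequences that satisfy every rule: D N V P N D N; P N V P N D N.
Count = 2.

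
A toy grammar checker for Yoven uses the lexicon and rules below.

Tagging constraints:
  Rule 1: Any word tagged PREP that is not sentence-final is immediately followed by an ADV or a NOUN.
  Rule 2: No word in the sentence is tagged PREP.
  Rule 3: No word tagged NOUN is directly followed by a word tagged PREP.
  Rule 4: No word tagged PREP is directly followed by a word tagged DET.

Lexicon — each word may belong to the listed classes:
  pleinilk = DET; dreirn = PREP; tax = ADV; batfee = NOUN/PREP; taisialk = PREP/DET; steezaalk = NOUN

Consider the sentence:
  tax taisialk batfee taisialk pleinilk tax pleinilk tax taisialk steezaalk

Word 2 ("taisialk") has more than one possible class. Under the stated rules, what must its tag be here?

DET

Candidates per position — 1:tax {ADV}; 2:taisialk {PREP,DET}; 3:batfee {NOUN,PREP}; 4:taisialk {PREP,DET}; 5:pleinilk {DET}; 6:tax {ADV}; 7:pleinilk {DET}; 8:tax {ADV}; 9:taisialk {PREP,DET}; 10:steezaalk {NOUN}.
Position 2: tagging it PREP would leave rule 2 unsatisfiable, so it must be DET.
Position 3: tagging it PREP would leave rule 1 unsatisfiable, so it must be NOUN.
Position 4: tagging it PREP would leave rule 1 unsatisfiable, so it must be DET.
Position 9: tagging it PREP would leave rule 2 unsatisfiable, so it must be DET.
That leaves exactly one tagging: ADV DET NOUN DET DET ADV DET ADV DET NOUN.
Checking: rule 1 satisfied; rule 2 satisfied; rule 3 satisfied; rule 4 satisfied.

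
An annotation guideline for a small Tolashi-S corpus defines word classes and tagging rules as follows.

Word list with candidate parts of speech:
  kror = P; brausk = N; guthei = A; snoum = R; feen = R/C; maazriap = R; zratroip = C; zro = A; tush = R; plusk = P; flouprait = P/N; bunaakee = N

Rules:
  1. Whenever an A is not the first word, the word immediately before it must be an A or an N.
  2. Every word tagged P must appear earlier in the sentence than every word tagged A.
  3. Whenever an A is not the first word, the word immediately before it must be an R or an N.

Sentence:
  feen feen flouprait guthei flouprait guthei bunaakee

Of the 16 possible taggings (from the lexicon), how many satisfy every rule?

Candidates per position — 1:feen {R,C}; 2:feen {R,C}; 3:flouprait {P,N}; 4:guthei {A}; 5:flouprait {P,N}; 6:guthei {A}; 7:bunaakee {N}.
There are 16 candidate sequences in total.
The sequences that satisfy every rule: R R N A N A N; R C N A N A N; C R N A N A N; C C N A N A N.
Count = 4.

4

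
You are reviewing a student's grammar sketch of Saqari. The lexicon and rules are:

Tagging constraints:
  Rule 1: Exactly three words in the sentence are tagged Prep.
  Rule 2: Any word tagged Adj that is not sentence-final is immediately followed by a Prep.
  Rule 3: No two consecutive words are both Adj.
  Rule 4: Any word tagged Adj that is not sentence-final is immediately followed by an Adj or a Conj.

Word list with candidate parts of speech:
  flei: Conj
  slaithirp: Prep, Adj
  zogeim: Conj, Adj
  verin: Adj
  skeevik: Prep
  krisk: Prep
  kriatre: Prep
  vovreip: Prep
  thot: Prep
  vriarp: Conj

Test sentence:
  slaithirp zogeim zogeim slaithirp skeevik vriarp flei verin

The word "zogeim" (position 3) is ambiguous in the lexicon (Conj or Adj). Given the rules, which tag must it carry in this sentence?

Candidates per position — 1:slaithirp {Prep,Adj}; 2:zogeim {Conj,Adj}; 3:zogeim {Conj,Adj}; 4:slaithirp {Prep,Adj}; 5:skeevik {Prep}; 6:vriarp {Conj}; 7:flei {Conj}; 8:verin {Adj}.
If word 1 were Adj, no tagging could satisfy rule 1; so word 1 is Prep.
If word 2 were Adj, no tagging could satisfy rule 2; so word 2 is Conj.
If word 3 were Adj, no tagging could satisfy rule 4; so word 3 is Conj.
If word 4 were Adj, no tagging could satisfy rule 1; so word 4 is Prep.
So the tagging must be: Prep Conj Conj Prep Prep Conj Conj Adj.
Verifying each rule — rule 1 satisfied; rule 2 satisfied; rule 3 satisfied; rule 4 satisfied.

Conj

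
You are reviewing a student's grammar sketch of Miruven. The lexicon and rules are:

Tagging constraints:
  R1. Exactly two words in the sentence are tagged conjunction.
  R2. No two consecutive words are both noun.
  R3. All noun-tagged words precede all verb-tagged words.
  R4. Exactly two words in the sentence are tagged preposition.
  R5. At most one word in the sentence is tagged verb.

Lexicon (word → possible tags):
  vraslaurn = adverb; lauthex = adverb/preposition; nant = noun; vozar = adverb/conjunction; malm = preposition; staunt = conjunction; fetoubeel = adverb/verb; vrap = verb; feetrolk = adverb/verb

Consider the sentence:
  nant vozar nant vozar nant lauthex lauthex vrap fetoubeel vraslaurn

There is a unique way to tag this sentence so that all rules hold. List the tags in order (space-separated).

noun conjunction noun conjunction noun preposition preposition verb adverb adverb

Candidates per position — 1:nant {noun}; 2:vozar {adverb,conjunction}; 3:nant {noun}; 4:vozar {adverb,conjunction}; 5:nant {noun}; 6:lauthex {adverb,preposition}; 7:lauthex {adverb,preposition}; 8:vrap {verb}; 9:fetoubeel {adverb,verb}; 10:vraslaurn {adverb}.
Word 2 cannot be adverb — rule 1 would then fail for every completion. It is conjunction.
Word 4 cannot be adverb — rule 1 would then fail for every completion. It is conjunction.
Word 6 cannot be adverb — rule 4 would then fail for every completion. It is preposition.
Word 7 cannot be adverb — rule 4 would then fail for every completion. It is preposition.
Word 9 cannot be verb — rule 5 would then fail for every completion. It is adverb.
The only consistent sequence is: noun conjunction noun conjunction noun preposition preposition verb adverb adverb.
Rule-by-rule: rule 1 ✓; rule 2 ✓; rule 3 ✓; rule 4 ✓; rule 5 ✓.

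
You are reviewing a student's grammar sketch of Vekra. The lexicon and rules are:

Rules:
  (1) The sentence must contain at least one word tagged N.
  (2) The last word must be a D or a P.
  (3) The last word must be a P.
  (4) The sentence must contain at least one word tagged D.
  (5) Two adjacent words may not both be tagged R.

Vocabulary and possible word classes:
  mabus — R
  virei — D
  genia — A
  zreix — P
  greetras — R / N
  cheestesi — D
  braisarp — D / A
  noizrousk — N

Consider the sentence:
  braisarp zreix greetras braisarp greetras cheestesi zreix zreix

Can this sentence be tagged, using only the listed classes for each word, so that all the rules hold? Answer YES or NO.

Candidates per position — 1:braisarp {D,A}; 2:zreix {P}; 3:greetras {R,N}; 4:braisarp {D,A}; 5:greetras {R,N}; 6:cheestesi {D}; 7:zreix {P}; 8:zreix {P}.
One satisfying assignment: A P R D N D P P.
Check: rule 1 satisfied; rule 2 satisfied; rule 3 satisfied; rule 4 satisfied; rule 5 satisfied.

YES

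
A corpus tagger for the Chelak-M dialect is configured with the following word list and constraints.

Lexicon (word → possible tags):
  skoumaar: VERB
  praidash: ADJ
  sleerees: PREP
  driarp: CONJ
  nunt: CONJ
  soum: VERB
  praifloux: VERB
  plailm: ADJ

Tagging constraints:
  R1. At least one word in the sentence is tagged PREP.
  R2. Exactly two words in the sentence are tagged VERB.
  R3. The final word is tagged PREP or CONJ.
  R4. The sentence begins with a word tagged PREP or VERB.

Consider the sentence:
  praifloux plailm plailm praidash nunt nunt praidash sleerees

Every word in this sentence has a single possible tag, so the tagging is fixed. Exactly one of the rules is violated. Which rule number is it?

Fixed tagging: VERB ADJ ADJ ADJ CONJ CONJ ADJ PREP.
Checking each rule: R1 holds, R2 violated, R3 holds, R4 holds.
Only rule 2 fails.

2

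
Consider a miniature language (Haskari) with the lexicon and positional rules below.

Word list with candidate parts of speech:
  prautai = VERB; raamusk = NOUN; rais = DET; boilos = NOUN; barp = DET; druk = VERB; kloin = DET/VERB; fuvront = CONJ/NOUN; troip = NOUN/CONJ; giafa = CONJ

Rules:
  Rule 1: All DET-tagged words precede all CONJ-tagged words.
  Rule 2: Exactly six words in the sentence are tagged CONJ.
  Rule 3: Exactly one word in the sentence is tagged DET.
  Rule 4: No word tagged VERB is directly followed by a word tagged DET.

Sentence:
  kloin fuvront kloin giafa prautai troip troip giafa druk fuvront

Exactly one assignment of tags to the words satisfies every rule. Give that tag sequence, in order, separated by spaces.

DET CONJ VERB CONJ VERB CONJ CONJ CONJ VERB CONJ

Candidates per position — 1:kloin {DET,VERB}; 2:fuvront {CONJ,NOUN}; 3:kloin {DET,VERB}; 4:giafa {CONJ}; 5:prautai {VERB}; 6:troip {NOUN,CONJ}; 7:troip {NOUN,CONJ}; 8:giafa {CONJ}; 9:druk {VERB}; 10:fuvront {CONJ,NOUN}.
If word 2 were NOUN, no tagging could satisfy rule 2; so word 2 is CONJ.
If word 3 were DET, no tagging could satisfy rule 1; so word 3 is VERB.
If word 6 were NOUN, no tagging could satisfy rule 2; so word 6 is CONJ.
If word 7 were NOUN, no tagging could satisfy rule 2; so word 7 is CONJ.
If word 10 were NOUN, no tagging could satisfy rule 2; so word 10 is CONJ.
If word 1 were VERB, no tagging could satisfy rule 3; so word 1 is DET.
The unique satisfying tagging is: DET CONJ VERB CONJ VERB CONJ CONJ CONJ VERB CONJ.
Rule-by-rule: rule 1 satisfied; rule 2 satisfied; rule 3 satisfied; rule 4 satisfied.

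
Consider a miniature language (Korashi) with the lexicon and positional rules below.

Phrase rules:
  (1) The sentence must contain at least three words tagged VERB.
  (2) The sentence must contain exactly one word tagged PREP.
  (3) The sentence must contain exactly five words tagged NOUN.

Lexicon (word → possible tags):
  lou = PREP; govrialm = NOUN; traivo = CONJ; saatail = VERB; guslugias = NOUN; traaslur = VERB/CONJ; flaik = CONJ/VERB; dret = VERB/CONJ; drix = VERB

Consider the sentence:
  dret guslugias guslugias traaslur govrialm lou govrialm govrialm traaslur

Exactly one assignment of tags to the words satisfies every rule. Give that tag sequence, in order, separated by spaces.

Candidates per position — 1:dret {VERB,CONJ}; 2:guslugias {NOUN}; 3:guslugias {NOUN}; 4:traaslur {VERB,CONJ}; 5:govrialm {NOUN}; 6:lou {PREP}; 7:govrialm {NOUN}; 8:govrialm {NOUN}; 9:traaslur {VERB,CONJ}.
Position 1: tagging it CONJ would leave rule 1 unsatisfiable, so it must be VERB.
Position 4: tagging it CONJ would leave rule 1 unsatisfiable, so it must be VERB.
Position 9: tagging it CONJ would leave rule 1 unsatisfiable, so it must be VERB.
The unique satisfying tagging is: VERB NOUN NOUN VERB NOUN PREP NOUN NOUN VERB.
Check: rule 1 satisfied; rule 2 satisfied; rule 3 satisfied.

VERB NOUN NOUN VERB NOUN PREP NOUN NOUN VERB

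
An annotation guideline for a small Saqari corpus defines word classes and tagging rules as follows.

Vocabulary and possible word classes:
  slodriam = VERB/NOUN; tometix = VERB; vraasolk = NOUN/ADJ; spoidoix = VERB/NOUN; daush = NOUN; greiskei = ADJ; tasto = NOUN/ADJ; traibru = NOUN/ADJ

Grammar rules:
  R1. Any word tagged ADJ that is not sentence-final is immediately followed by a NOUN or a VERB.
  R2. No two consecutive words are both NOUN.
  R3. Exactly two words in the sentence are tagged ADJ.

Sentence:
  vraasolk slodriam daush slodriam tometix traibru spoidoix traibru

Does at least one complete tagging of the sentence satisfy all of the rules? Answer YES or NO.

YES

Candidates per position — 1:vraasolk {NOUN,ADJ}; 2:slodriam {VERB,NOUN}; 3:daush {NOUN}; 4:slodriam {VERB,NOUN}; 5:tometix {VERB}; 6:traibru {NOUN,ADJ}; 7:spoidoix {VERB,NOUN}; 8:traibru {NOUN,ADJ}.
One satisfying assignment: NOUN VERB NOUN VERB VERB ADJ NOUN ADJ.
Check: rule 1 satisfied; rule 2 satisfied; rule 3 satisfied.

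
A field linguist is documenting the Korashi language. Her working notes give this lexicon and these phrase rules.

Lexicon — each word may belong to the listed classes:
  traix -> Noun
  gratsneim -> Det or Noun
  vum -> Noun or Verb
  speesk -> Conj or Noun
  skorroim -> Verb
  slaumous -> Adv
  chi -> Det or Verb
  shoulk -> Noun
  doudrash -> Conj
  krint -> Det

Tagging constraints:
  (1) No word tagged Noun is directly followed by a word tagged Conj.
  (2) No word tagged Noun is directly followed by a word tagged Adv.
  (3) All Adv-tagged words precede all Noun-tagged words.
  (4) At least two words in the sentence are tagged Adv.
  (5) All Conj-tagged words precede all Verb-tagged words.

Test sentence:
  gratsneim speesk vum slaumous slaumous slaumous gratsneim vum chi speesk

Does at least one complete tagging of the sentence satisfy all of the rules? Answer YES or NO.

Candidates per position — 1:gratsneim {Det,Noun}; 2:speesk {Conj,Noun}; 3:vum {Noun,Verb}; 4:slaumous {Adv}; 5:slaumous {Adv}; 6:slaumous {Adv}; 7:gratsneim {Det,Noun}; 8:vum {Noun,Verb}; 9:chi {Det,Verb}; 10:speesk {Conj,Noun}.
One satisfying assignment: Det Conj Verb Adv Adv Adv Det Verb Det Noun.
Checking: rule 1 holds; rule 2 holds; rule 3 holds; rule 4 holds; rule 5 holds.

YES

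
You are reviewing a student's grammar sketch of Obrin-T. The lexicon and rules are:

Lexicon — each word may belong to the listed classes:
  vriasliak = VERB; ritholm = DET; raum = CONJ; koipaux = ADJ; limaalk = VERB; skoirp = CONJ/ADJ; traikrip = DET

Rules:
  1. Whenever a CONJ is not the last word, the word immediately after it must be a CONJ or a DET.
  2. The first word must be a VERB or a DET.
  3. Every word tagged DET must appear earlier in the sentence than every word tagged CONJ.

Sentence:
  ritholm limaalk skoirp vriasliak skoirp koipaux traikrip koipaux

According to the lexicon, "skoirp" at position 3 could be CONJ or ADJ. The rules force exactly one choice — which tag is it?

ADJ

Candidates per position — 1:ritholm {DET}; 2:limaalk {VERB}; 3:skoirp {CONJ,ADJ}; 4:vriasliak {VERB}; 5:skoirp {CONJ,ADJ}; 6:koipaux {ADJ}; 7:traikrip {DET}; 8:koipaux {ADJ}.
Word 3 cannot be CONJ — rule 1 would then fail for every completion. It is ADJ.
Word 5 cannot be CONJ — rule 1 would then fail for every completion. It is ADJ.
The only consistent sequence is: DET VERB ADJ VERB ADJ ADJ DET ADJ.
Checking: rule 1 ✓; rule 2 ✓; rule 3 ✓.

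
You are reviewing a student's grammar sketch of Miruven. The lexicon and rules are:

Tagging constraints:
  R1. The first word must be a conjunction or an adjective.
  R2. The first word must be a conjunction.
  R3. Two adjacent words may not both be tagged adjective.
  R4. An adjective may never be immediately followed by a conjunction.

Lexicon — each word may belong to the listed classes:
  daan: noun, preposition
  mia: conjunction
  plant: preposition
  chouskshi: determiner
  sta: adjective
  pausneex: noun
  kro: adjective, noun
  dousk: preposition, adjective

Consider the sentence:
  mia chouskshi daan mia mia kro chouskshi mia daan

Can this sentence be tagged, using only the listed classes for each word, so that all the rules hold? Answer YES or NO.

Candidates per position — 1:mia {conjunction}; 2:chouskshi {determiner}; 3:daan {noun,preposition}; 4:mia {conjunction}; 5:mia {conjunction}; 6:kro {adjective,noun}; 7:chouskshi {determiner}; 8:mia {conjunction}; 9:daan {noun,preposition}.
One satisfying assignment: conjunction determiner preposition conjunction conjunction adjective determiner conjunction preposition.
Checking: rule 1 satisfied; rule 2 satisfied; rule 3 satisfied; rule 4 satisfied.

YES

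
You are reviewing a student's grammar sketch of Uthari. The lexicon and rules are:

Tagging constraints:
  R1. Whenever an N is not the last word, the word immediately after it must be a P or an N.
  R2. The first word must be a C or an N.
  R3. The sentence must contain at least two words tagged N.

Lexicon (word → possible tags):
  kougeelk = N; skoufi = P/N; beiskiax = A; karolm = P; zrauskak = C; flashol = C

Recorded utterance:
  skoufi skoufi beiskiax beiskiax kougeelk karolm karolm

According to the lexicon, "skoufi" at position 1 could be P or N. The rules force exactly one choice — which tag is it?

N

Candidates per position — 1:skoufi {P,N}; 2:skoufi {P,N}; 3:beiskiax {A}; 4:beiskiax {A}; 5:kougeelk {N}; 6:karolm {P}; 7:karolm {P}.
Position 1: tagging it P would leave rule 2 unsatisfiable, so it must be N.
Position 2: tagging it N would leave rule 1 unsatisfiable, so it must be P.
The unique satisfying tagging is: N P A A N P P.
Rule-by-rule: rule 1 ok; rule 2 ok; rule 3 ok.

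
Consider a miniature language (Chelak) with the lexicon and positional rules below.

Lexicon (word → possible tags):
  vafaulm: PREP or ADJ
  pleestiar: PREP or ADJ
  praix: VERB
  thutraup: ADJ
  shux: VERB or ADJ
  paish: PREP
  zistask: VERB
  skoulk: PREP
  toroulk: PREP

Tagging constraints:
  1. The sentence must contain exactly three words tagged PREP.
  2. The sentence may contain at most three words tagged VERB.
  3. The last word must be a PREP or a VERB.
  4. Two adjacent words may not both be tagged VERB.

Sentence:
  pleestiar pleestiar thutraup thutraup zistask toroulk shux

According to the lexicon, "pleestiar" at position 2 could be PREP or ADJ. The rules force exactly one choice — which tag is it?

Candidates per position — 1:pleestiar {PREP,ADJ}; 2:pleestiar {PREP,ADJ}; 3:thutraup {ADJ}; 4:thutraup {ADJ}; 5:zistask {VERB}; 6:toroulk {PREP}; 7:shux {VERB,ADJ}.
Position 1: ADJ is ruled out by rule 1; that leaves PREP.
Position 2: ADJ is ruled out by rule 1; that leaves PREP.
Position 7: ADJ is ruled out by rule 3; that leaves VERB.
That leaves exactly one tagging: PREP PREP ADJ ADJ VERB PREP VERB.
Check: rule 1 satisfied; rule 2 satisfied; rule 3 satisfied; rule 4 satisfied.

PREP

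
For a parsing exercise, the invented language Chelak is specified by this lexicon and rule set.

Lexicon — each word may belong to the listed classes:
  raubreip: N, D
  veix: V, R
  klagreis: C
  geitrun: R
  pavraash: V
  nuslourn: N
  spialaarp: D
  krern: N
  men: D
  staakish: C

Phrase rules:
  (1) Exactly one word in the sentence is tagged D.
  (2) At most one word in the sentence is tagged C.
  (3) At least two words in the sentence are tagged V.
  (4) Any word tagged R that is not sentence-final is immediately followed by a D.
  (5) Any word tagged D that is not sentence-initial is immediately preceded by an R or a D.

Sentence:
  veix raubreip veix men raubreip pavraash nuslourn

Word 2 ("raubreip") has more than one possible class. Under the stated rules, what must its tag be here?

Candidates per position — 1:veix {V,R}; 2:raubreip {N,D}; 3:veix {V,R}; 4:men {D}; 5:raubreip {N,D}; 6:pavraash {V}; 7:nuslourn {N}.
At position 2, choosing D makes rule 1 impossible to satisfy; hence N.
At position 3, choosing V makes rule 5 impossible to satisfy; hence R.
At position 5, choosing D makes rule 1 impossible to satisfy; hence N.
At position 1, choosing R makes rule 3 impossible to satisfy; hence V.
The unique satisfying tagging is: V N R D N V N.
Check: rule 1 holds; rule 2 holds; rule 3 holds; rule 4 holds; rule 5 holds.

N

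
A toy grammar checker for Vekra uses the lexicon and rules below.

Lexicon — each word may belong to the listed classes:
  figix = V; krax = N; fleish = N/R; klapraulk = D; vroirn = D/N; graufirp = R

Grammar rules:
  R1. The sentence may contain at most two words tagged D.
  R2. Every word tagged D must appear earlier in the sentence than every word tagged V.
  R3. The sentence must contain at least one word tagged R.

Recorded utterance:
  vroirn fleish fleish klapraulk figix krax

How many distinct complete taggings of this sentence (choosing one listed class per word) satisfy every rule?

Candidates per position — 1:vroirn {D,N}; 2:fleish {N,R}; 3:fleish {N,R}; 4:klapraulk {D}; 5:figix {V}; 6:krax {N}.
There are 8 candidate sequences in total.
Checking each against the rules leaves 6 sequences.
Count = 6.

6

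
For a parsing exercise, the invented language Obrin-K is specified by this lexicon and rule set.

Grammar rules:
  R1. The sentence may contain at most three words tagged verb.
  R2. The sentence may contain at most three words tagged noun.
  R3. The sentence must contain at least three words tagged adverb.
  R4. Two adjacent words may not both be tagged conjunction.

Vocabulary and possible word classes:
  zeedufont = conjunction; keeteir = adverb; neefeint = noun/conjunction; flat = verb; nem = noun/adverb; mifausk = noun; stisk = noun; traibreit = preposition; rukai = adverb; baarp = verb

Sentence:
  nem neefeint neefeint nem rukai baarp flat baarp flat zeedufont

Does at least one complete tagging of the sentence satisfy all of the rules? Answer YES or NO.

Candidates per position — 1:nem {noun,adverb}; 2:neefeint {noun,conjunction}; 3:neefeint {noun,conjunction}; 4:nem {noun,adverb}; 5:rukai {adverb}; 6:baarp {verb}; 7:flat {verb}; 8:baarp {verb}; 9:flat {verb}; 10:zeedufont {conjunction}.
Rule 1 cannot be satisfied by any choice of tags from the lexicon.
So there is no consistent tagging.

NO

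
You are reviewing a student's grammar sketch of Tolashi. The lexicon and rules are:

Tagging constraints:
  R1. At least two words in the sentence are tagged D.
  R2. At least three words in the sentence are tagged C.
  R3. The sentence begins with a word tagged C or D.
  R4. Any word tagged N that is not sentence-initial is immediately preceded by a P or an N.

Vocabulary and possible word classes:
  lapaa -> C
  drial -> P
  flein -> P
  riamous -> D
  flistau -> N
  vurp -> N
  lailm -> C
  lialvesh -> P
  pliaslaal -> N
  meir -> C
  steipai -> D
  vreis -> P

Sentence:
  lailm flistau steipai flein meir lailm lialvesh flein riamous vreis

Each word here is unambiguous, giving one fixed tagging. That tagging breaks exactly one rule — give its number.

4

Fixed tagging: C N D P C C P P D P.
Checking each rule: R1 ✓, R2 ✓, R3 ✓, R4 ✗.
Only rule 4 fails.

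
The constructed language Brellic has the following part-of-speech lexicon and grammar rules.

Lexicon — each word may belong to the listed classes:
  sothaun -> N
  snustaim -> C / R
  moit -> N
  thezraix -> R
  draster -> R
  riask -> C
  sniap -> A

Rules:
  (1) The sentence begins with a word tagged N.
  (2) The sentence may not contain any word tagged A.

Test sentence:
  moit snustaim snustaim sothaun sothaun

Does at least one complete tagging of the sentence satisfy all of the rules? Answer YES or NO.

YES

Candidates per position — 1:moit {N}; 2:snustaim {C,R}; 3:snustaim {C,R}; 4:sothaun {N}; 5:sothaun {N}.
One satisfying assignment: N R R N N.
Rule-by-rule: rule 1 satisfied; rule 2 satisfied.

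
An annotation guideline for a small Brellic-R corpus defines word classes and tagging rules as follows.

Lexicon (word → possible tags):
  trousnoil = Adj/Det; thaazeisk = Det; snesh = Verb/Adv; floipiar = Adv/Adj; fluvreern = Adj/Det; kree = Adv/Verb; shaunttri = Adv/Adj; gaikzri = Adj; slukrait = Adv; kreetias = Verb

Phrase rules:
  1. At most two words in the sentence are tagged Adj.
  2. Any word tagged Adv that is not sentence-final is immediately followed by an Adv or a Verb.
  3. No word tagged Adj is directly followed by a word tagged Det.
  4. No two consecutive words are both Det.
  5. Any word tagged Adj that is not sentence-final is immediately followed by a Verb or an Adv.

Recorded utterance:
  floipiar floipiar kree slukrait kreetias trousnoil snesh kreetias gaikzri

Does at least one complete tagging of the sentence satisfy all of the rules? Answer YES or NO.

Candidates per position — 1:floipiar {Adv,Adj}; 2:floipiar {Adv,Adj}; 3:kree {Adv,Verb}; 4:slukrait {Adv}; 5:kreetias {Verb}; 6:trousnoil {Adj,Det}; 7:snesh {Verb,Adv}; 8:kreetias {Verb}; 9:gaikzri {Adj}.
One satisfying assignment: Adv Adv Verb Adv Verb Adj Adv Verb Adj.
Check: rule 1 satisfied; rule 2 satisfied; rule 3 satisfied; rule 4 satisfied; rule 5 satisfied.

YES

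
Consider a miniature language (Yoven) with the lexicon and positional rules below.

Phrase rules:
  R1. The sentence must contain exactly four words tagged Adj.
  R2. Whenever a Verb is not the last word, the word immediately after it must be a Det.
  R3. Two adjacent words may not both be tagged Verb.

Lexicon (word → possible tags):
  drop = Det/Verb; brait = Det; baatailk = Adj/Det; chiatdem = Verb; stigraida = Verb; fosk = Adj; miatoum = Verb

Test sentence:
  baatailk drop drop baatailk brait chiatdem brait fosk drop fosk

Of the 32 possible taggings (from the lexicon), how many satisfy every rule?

2

Candidates per position — 1:baatailk {Adj,Det}; 2:drop {Det,Verb}; 3:drop {Det,Verb}; 4:baatailk {Adj,Det}; 5:brait {Det}; 6:chiatdem {Verb}; 7:brait {Det}; 8:fosk {Adj}; 9:drop {Det,Verb}; 10:fosk {Adj}.
There are 32 candidate sequences in total.
The sequences that satisfy every rule: Adj Det Det Adj Det Verb Det Adj Det Adj; Adj Verb Det Adj Det Verb Det Adj Det Adj.
Count = 2.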